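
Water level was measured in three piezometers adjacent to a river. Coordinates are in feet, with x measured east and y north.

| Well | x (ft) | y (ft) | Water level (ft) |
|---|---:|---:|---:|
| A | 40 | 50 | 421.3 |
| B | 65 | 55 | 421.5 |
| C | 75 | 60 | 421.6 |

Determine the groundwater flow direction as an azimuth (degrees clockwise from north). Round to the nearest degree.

225°

Taking A as reference: B−A = (25, 5, +0.2); C−A = (35, 10, +0.3).
Solve a·Δx + b·Δy = Δh: det = 25·10 − 35·5 = 75.
∂h/∂x = [(+0.2)·10 − (+0.3)·5] / 75 = +0.006667
∂h/∂y = [25·(+0.3) − 35·(+0.2)] / 75 = +0.006667
Flow direction (−∇h) has components (-0.006667 E, -0.006667 N).
Azimuth = atan2(E, N) = atan2(-0.006667, -0.006667) = 225.0° ≈ 225°.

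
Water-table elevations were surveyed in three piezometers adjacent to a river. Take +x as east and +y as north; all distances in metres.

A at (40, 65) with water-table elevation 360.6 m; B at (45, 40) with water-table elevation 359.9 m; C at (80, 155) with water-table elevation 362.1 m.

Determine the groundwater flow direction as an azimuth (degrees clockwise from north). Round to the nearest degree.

144°

With h = a·x + b·y + c and A as origin, the differences give:
  5·a + (-25)·b = -0.7
  40·a + 90·b = +1.5
Eliminate b (×90 and ×(-25), subtract): 1450·a = -25.50 → a = ∂h/∂x = -0.01759
Back-substitute: b = ∂h/∂y = +0.02448.
Flow direction (−∇h) has components (+0.01759 E, -0.02448 N).
Azimuth = atan2(E, N) = atan2(+0.01759, -0.02448) = 144.3° ≈ 144°.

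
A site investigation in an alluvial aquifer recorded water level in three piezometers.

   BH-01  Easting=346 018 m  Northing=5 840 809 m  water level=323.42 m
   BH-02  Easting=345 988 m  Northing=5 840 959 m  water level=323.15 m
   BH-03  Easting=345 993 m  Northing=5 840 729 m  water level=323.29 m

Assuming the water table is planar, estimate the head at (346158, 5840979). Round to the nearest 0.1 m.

324.3 m

Three-point gradient (reference BH-01): Δ to BH-02 = (-30, 150, -0.27), Δ to BH-03 = (-25, -80, -0.13).
∂h/∂x = +0.006683, ∂h/∂y = -0.0004634 (det = 6150).
h(346158, 5840979) = 323.42 + (+0.006683)·(140) + (-0.0004634)·(170) = 323.42 +0.936 -0.079 = 324.277 m.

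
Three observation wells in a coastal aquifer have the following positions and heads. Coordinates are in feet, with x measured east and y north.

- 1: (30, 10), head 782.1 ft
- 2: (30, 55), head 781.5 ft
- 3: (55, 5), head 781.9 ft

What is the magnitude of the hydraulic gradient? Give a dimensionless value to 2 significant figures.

Taking 1 as reference: 2−1 = (0, 45, -0.6); 3−1 = (25, -5, -0.2).
Solve a·Δx + b·Δy = Δh: det = 0·(-5) − 25·45 = -1125.
∂h/∂x = [(-0.6)·(-5) − (-0.2)·45] / -1125 = -0.01067
∂h/∂y = [0·(-0.2) − 25·(-0.6)] / -1125 = -0.01333
|∇h| = √(-0.01067² + -0.01333²) = 0.01707

0.017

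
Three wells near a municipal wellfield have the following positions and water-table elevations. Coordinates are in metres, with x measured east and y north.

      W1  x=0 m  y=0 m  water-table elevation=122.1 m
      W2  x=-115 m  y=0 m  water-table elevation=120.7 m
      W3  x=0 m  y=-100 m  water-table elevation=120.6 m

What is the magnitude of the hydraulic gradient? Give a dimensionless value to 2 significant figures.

∂h/∂x = (120.7 − 122.1) / (-115 − 0) = +0.01217
∂h/∂y = (120.6 − 122.1) / (-100 − 0) = +0.01500
|∇h| = √(0.01217² + 0.01500²) = 0.01932

0.019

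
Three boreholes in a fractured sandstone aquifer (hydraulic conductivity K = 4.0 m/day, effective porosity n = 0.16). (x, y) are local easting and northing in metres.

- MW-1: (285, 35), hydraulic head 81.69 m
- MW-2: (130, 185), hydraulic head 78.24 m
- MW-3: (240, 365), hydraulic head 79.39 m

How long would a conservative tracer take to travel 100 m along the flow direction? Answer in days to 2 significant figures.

With h = a·x + b·y + c and MW-1 as origin, the differences give:
  (-155)·a + 150·b = -3.45
  (-45)·a + 330·b = -2.30
Eliminate b (×330 and ×150, subtract): -44400·a = -793.500 → a = ∂h/∂x = +0.01787
Back-substitute: b = ∂h/∂y = -0.004533.
|∇h| = √(0.01787² + -0.004533²) = 0.01844
Seepage velocity v = K·i/n = 4.0 × 0.01844 / 0.16 = 0.461 m/day.
t = 100 / 0.461 = 216.9 days.

220 days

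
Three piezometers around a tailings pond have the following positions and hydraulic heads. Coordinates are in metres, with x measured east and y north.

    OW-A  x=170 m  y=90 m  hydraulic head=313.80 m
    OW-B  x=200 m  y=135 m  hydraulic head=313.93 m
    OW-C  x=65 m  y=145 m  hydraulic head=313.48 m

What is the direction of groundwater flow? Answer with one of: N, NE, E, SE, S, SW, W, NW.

W

Taking OW-A as reference: OW-B−OW-A = (30, 45, +0.13); OW-C−OW-A = (-105, 55, -0.32).
Solve a·Δx + b·Δy = Δh: det = 30·55 − (-105)·45 = 6375.
∂h/∂x = [(+0.13)·55 − (-0.32)·45] / 6375 = +0.003380
∂h/∂y = [30·(-0.32) − (-105)·(+0.13)] / 6375 = +0.0006353
Flow = −∇h = (-0.003380 east, -0.0006353 north), which points west.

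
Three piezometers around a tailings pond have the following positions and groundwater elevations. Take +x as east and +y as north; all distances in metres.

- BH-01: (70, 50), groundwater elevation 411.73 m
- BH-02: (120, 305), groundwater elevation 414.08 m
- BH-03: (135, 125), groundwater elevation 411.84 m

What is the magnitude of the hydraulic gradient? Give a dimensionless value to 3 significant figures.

0.0163

With h = a·x + b·y + c and BH-01 as origin, the differences give:
  50·a + 255·b = +2.35
  65·a + 75·b = +0.11
Eliminate b (×75 and ×255, subtract): -12825·a = 148.200 → a = ∂h/∂x = -0.01156
Back-substitute: b = ∂h/∂y = +0.01148.
|∇h| = √(-0.01156² + 0.01148²) = 0.01629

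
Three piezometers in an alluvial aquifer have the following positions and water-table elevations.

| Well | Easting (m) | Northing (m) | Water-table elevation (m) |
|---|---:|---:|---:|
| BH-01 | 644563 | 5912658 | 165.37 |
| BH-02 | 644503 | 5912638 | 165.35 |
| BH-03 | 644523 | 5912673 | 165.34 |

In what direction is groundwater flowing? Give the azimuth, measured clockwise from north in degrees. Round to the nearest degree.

318°

Differences from BH-01: to BH-02 (Δx, Δy, Δh) = (-60, -20, -0.02); to BH-03 = (-40, 15, -0.03).
Solve a·Δx + b·Δy = Δh: det = (-60)·15 − (-40)·(-20) = -1700.
∂h/∂x = [(-0.02)·15 − (-0.03)·(-20)] / -1700 = +0.0005294
∂h/∂y = [(-60)·(-0.03) − (-40)·(-0.02)] / -1700 = -0.0005882
Flow direction (−∇h) has components (-0.0005294 E, +0.0005882 N).
Azimuth = atan2(E, N) = atan2(-0.0005294, +0.0005882) = 318.0° ≈ 318°.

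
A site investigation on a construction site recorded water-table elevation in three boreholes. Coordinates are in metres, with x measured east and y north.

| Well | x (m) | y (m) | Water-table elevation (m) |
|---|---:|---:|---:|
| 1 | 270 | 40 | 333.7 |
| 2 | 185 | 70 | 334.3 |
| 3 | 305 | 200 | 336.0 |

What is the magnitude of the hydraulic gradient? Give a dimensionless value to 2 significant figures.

Differences from 1: to 2 (Δx, Δy, Δh) = (-85, 30, +0.6); to 3 = (35, 160, +2.3).
Solve a·Δx + b·Δy = Δh: det = (-85)·160 − 35·30 = -14650.
∂h/∂x = [(+0.6)·160 − (+2.3)·30] / -14650 = -0.001843
∂h/∂y = [(-85)·(+2.3) − 35·(+0.6)] / -14650 = +0.01478
|∇h| = √(-0.001843² + 0.01478²) = 0.01489

0.015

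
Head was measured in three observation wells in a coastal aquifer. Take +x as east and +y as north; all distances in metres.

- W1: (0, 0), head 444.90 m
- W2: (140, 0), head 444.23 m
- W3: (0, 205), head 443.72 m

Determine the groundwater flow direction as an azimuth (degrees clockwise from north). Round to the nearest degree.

∂h/∂x = (444.23 − 444.90) / (140 − 0) = -0.004786
∂h/∂y = (443.72 − 444.90) / (205 − 0) = -0.005756
Flow direction (−∇h) has components (+0.004786 E, +0.005756 N).
Azimuth = atan2(E, N) = atan2(+0.004786, +0.005756) = 39.7° ≈ 040°.

040°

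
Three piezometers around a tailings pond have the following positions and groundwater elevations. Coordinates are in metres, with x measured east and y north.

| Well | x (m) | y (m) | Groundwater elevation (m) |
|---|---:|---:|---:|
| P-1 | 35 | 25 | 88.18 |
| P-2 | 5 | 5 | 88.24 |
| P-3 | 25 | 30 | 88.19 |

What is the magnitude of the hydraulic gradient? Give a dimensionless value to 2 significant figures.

Taking P-1 as reference: P-2−P-1 = (-30, -20, +0.06); P-3−P-1 = (-10, 5, +0.01).
Solve a·Δx + b·Δy = Δh: det = (-30)·5 − (-10)·(-20) = -350.
∂h/∂x = [(+0.06)·5 − (+0.01)·(-20)] / -350 = -0.001429
∂h/∂y = [(-30)·(+0.01) − (-10)·(+0.06)] / -350 = -0.0008571
|∇h| = √(-0.001429² + -0.0008571²) = 0.001666

0.0017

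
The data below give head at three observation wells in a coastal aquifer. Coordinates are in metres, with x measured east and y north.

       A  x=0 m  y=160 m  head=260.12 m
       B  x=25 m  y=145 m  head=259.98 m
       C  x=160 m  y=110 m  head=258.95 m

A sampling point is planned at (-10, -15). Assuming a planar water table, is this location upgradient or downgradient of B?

upgradient

Taking A as reference: B−A = (25, -15, -0.14); C−A = (160, -50, -1.17).
Determinant of the coordinate differences = 25·(-50) − 160·(-15) = 1150.
∂h/∂x = [(-0.14)·(-50) − (-1.17)·(-15)] / 1150 = -0.009174
∂h/∂y = [25·(-1.17) − 160·(-0.14)] / 1150 = -0.005957
Head at (-10, -15) = 260.12 + (-0.009174)·(-10) + (-0.005957)·(-175) = 261.25 m.
That is higher than the 259.98 m at B, so the point is upgradient.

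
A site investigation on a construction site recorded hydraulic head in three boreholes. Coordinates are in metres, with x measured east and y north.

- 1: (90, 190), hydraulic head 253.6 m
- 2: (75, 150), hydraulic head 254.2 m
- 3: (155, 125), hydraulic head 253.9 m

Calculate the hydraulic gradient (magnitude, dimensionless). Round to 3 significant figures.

With h = a·x + b·y + c and 1 as origin, the differences give:
  (-15)·a + (-40)·b = +0.6
  65·a + (-65)·b = +0.3
Eliminate b (×(-65) and ×(-40), subtract): 3575·a = -27.00 → a = ∂h/∂x = -0.007552
Back-substitute: b = ∂h/∂y = -0.01217.
|∇h| = √(-0.007552² + -0.01217²) = 0.01432

0.0143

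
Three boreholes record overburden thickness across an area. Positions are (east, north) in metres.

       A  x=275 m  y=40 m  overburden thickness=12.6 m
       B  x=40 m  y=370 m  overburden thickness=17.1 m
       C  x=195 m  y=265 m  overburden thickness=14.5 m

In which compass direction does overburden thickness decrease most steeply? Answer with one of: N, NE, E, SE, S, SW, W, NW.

E

With d = a·x + b·y + c and A as origin, the differences give:
  (-235)·a + 330·b = +4.5
  (-80)·a + 225·b = +1.9
Eliminate b (×225 and ×330, subtract): -26475·a = 385.50 → a = ∂d/∂x = -0.01456
Back-substitute: b = ∂d/∂y = +0.003267.
Steepest decrease is along −∇f = (+0.01456 E, -0.003267 N) → east.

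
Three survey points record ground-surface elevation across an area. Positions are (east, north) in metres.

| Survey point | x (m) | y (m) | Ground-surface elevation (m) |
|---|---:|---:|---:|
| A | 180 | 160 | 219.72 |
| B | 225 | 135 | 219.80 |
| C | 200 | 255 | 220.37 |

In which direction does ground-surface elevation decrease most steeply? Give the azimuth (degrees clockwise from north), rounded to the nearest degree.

With z = a·x + b·y + c and A as origin, the differences give:
  45·a + (-25)·b = +0.08
  20·a + 95·b = +0.65
Eliminate b (×95 and ×(-25), subtract): 4775·a = 23.850 → a = ∂z/∂x = +0.004995
Back-substitute: b = ∂z/∂y = +0.005791.
Steepest decrease is along −∇f: components (-0.004995 E, -0.005791 N).
Azimuth = atan2(-0.004995, -0.005791) = 220.8° ≈ 221°.

221°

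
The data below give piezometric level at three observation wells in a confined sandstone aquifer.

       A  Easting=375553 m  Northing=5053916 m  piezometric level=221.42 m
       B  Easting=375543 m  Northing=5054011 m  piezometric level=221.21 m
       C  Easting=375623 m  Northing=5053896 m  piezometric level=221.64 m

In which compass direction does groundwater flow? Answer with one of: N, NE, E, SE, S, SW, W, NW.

With h = a·x + b·y + c and A as origin, the differences give:
  (-10)·a + 95·b = -0.21
  70·a + (-20)·b = +0.22
Eliminate b (×(-20) and ×95, subtract): -6450·a = -16.700 → a = ∂h/∂x = +0.002589
Back-substitute: b = ∂h/∂y = -0.001938.
Flow = −∇h = (-0.002589 east, +0.001938 north), which points northwest.

NW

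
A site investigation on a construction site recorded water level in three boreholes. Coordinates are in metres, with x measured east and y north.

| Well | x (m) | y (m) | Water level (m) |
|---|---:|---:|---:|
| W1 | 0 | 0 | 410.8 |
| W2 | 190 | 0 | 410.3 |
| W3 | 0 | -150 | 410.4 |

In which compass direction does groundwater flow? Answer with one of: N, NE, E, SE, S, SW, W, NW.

∂h/∂x = (410.3 − 410.8) / (190 − 0) = -0.002632
∂h/∂y = (410.4 − 410.8) / (-150 − 0) = +0.002667
Flow = −∇h = (+0.002632 east, -0.002667 north), which points southeast.

SE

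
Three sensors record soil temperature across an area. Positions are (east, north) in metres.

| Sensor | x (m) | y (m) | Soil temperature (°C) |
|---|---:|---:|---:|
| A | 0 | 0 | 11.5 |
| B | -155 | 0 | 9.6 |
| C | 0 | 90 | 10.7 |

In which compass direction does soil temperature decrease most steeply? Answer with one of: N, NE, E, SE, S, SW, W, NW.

NW

∂T/∂x = (9.6 − 11.5) / (-155 − 0) = +0.01226
∂T/∂y = (10.7 − 11.5) / (90 − 0) = -0.008889
Steepest decrease is along −∇f = (-0.01226 E, +0.008889 N) → northwest.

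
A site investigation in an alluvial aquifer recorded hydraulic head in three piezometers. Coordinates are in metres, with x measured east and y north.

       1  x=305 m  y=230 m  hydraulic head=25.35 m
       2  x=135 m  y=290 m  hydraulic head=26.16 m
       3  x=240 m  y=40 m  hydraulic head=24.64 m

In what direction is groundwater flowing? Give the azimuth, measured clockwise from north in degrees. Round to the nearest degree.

147°

With h = a·x + b·y + c and 1 as origin, the differences give:
  (-170)·a + 60·b = +0.81
  (-65)·a + (-190)·b = -0.71
Eliminate b (×(-190) and ×60, subtract): 36200·a = -111.300 → a = ∂h/∂x = -0.003075
Back-substitute: b = ∂h/∂y = +0.004789.
Flow direction (−∇h) has components (+0.003075 E, -0.004789 N).
Azimuth = atan2(E, N) = atan2(+0.003075, -0.004789) = 147.3° ≈ 147°.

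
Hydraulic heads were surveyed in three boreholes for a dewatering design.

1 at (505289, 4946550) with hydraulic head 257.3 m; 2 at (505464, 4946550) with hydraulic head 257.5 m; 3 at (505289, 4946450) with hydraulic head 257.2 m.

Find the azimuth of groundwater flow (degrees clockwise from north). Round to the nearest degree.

∂h/∂x = (257.5 − 257.3) / (505464 − 505289) = +0.001143
∂h/∂y = (257.2 − 257.3) / (4946450 − 4946550) = +0.001000
Flow direction (−∇h) has components (-0.001143 E, -0.001000 N).
Azimuth = atan2(E, N) = atan2(-0.001143, -0.001000) = 228.8° ≈ 229°.

229°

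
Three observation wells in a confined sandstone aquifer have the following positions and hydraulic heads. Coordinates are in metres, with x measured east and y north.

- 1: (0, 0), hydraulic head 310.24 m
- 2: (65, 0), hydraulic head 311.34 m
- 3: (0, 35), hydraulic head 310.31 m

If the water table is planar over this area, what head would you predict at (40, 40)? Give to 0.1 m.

∂h/∂x = (311.34 − 310.24) / (65 − 0) = +0.01692
∂h/∂y = (310.31 − 310.24) / (35 − 0) = +0.002000
h(40, 40) = 310.24 + (+0.01692)·(40) + (+0.002000)·(40) = 310.24 +0.677 +0.080 = 310.997 m.

311.0 m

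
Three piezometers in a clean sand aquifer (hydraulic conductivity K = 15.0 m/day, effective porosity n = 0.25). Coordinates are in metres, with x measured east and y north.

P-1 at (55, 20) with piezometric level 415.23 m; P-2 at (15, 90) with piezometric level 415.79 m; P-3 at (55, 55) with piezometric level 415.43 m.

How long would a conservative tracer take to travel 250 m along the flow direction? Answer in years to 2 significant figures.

Three-point gradient (reference P-1): Δ to P-2 = (-40, 70, +0.56), Δ to P-3 = (0, 35, +0.20).
∂h/∂x = -0.004000, ∂h/∂y = +0.005714 (det = -1400).
|∇h| = √(-0.004000² + 0.005714²) = 0.006975
Seepage velocity v = K·i/n = 15.0 × 0.006975 / 0.25 = 0.4185 m/day.
t = 250 / 0.4185 = 597.4 days = 1.64 years.

1.6 years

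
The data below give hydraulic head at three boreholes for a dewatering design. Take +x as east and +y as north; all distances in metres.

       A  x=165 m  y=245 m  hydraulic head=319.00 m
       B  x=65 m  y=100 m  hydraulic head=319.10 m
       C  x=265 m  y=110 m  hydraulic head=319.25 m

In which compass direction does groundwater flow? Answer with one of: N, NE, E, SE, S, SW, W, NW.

NW

With h = a·x + b·y + c and A as origin, the differences give:
  (-100)·a + (-145)·b = +0.10
  100·a + (-135)·b = +0.25
Eliminate b (×(-135) and ×(-145), subtract): 28000·a = 22.750 → a = ∂h/∂x = +0.0008125
Back-substitute: b = ∂h/∂y = -0.001250.
Flow = −∇h = (-0.0008125 east, +0.001250 north), which points northwest.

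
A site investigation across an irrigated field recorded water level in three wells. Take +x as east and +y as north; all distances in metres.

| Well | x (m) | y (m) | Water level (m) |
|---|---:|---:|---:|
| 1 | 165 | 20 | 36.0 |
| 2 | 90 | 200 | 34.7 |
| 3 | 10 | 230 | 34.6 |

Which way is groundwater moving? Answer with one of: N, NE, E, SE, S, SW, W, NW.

Differences from 1: to 2 (Δx, Δy, Δh) = (-75, 180, -1.3); to 3 = (-155, 210, -1.4).
Determinant of the coordinate differences = (-75)·210 − (-155)·180 = 12150.
∂h/∂x = [(-1.3)·210 − (-1.4)·180] / 12150 = -0.001728
∂h/∂y = [(-75)·(-1.4) − (-155)·(-1.3)] / 12150 = -0.007942
Flow = −∇h = (+0.001728 east, +0.007942 north), which points north.

N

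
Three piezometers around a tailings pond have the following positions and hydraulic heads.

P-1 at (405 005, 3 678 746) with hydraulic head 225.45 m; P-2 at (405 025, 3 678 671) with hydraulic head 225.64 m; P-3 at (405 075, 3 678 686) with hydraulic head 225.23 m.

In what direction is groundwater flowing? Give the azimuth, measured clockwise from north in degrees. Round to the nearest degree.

058°

With h = a·x + b·y + c and P-1 as origin, the differences give:
  20·a + (-75)·b = +0.19
  70·a + (-60)·b = -0.22
Eliminate b (×(-60) and ×(-75), subtract): 4050·a = -27.900 → a = ∂h/∂x = -0.006889
Back-substitute: b = ∂h/∂y = -0.004370.
Flow direction (−∇h) has components (+0.006889 E, +0.004370 N).
Azimuth = atan2(E, N) = atan2(+0.006889, +0.004370) = 57.6° ≈ 058°.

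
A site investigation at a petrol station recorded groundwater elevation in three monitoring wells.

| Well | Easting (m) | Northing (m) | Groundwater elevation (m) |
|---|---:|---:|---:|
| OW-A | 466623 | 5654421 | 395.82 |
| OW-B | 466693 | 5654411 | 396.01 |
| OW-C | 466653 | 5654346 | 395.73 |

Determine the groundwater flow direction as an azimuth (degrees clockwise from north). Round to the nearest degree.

232°

Taking OW-A as reference: OW-B−OW-A = (70, -10, +0.19); OW-C−OW-A = (30, -75, -0.09).
Determinant of the coordinate differences = 70·(-75) − 30·(-10) = -4950.
∂h/∂x = [(+0.19)·(-75) − (-0.09)·(-10)] / -4950 = +0.003061
∂h/∂y = [70·(-0.09) − 30·(+0.19)] / -4950 = +0.002424
Flow direction (−∇h) has components (-0.003061 E, -0.002424 N).
Azimuth = atan2(E, N) = atan2(-0.003061, -0.002424) = 231.6° ≈ 232°.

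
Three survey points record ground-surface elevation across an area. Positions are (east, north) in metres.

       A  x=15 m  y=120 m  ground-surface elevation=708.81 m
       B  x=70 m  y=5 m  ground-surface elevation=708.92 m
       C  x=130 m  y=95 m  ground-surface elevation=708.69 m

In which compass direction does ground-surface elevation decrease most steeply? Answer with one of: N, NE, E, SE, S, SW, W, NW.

NE

Taking A as reference: B−A = (55, -115, +0.11); C−A = (115, -25, -0.12).
Solve a·Δx + b·Δy = Δz: det = 55·(-25) − 115·(-115) = 11850.
∂z/∂x = [(+0.11)·(-25) − (-0.12)·(-115)] / 11850 = -0.001397
∂z/∂y = [55·(-0.12) − 115·(+0.11)] / 11850 = -0.001624
Steepest decrease is along −∇f = (+0.001397 E, +0.001624 N) → northeast.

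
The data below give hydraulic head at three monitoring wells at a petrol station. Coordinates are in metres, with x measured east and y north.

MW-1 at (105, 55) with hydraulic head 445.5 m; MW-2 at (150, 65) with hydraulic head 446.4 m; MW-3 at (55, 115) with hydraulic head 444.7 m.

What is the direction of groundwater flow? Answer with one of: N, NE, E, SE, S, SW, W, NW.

With h = a·x + b·y + c and MW-1 as origin, the differences give:
  45·a + 10·b = +0.9
  (-50)·a + 60·b = -0.8
Eliminate b (×60 and ×10, subtract): 3200·a = 62.00 → a = ∂h/∂x = +0.01937
Back-substitute: b = ∂h/∂y = +0.002812.
Flow = −∇h = (-0.01937 east, -0.002812 north), which points west.

W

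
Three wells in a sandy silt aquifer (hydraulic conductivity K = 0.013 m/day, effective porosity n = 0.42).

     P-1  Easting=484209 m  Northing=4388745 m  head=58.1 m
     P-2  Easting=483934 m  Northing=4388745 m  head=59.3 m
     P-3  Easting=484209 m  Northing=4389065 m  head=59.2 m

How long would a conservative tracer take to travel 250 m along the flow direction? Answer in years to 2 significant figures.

4000 years

∂h/∂x = (59.3 − 58.1) / (483934 − 484209) = -0.004364
∂h/∂y = (59.2 − 58.1) / (4389065 − 4388745) = +0.003438
|∇h| = √(-0.004364² + 0.003438²) = 0.005556
Seepage velocity v = K·i/n = 0.013 × 0.005556 / 0.42 = 0.000172 m/day.
t = 250 / 0.000172 = 1.453e+06 days = 3.98e+03 years.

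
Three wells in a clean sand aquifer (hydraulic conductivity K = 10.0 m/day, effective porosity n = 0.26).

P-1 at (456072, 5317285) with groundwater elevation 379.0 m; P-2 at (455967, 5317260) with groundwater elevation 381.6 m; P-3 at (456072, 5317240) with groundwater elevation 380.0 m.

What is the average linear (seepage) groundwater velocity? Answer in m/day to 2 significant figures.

With h = a·x + b·y + c and P-1 as origin, the differences give:
  (-105)·a + (-25)·b = +2.6
  0·a + (-45)·b = +1.0
Eliminate b (×(-45) and ×(-25), subtract): 4725·a = -92.00 → a = ∂h/∂x = -0.01947
Back-substitute: b = ∂h/∂y = -0.02222.
|∇h| = √(-0.01947² + -0.02222²) = 0.02954
Seepage velocity v = K·i/n = 10.0 × 0.02954 / 0.26 = 1.136 m/day.

1.1 m/day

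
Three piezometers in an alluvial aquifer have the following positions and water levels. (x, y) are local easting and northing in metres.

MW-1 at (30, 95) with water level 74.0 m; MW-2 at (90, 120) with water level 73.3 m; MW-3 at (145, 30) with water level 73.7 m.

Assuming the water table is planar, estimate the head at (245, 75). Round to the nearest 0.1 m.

With h = a·x + b·y + c and MW-1 as origin, the differences give:
  60·a + 25·b = -0.7
  115·a + (-65)·b = -0.3
Eliminate b (×(-65) and ×25, subtract): -6775·a = 53.00 → a = ∂h/∂x = -0.007823
Back-substitute: b = ∂h/∂y = -0.009225.
h(245, 75) = 74.0 + (-0.007823)·(215) + (-0.009225)·(-20) = 74.0 -1.682 +0.185 = 72.503 m.

72.5 m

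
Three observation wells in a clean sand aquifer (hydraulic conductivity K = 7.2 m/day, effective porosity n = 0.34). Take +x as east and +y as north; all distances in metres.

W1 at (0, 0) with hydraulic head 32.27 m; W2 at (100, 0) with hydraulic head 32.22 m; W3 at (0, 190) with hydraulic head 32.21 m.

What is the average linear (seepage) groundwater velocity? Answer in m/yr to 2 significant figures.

4.6 m/yr

∂h/∂x = (32.22 − 32.27) / (100 − 0) = -0.0005000
∂h/∂y = (32.21 − 32.27) / (190 − 0) = -0.0003158
|∇h| = √(-0.0005000² + -0.0003158²) = 0.0005914
Seepage velocity v = K·i/n = 7.2 × 0.0005914 / 0.34 = 0.01252 m/day = 4.573 m/yr.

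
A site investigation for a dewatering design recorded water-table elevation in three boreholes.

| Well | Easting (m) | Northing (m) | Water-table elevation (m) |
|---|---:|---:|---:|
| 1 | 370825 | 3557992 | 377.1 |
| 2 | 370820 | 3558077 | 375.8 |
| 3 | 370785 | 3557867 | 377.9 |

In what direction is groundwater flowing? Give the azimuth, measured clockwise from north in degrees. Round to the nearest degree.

301°

Three-point gradient (reference 1): Δ to 2 = (-5, 85, -1.3), Δ to 3 = (-40, -125, +0.8).
∂h/∂x = +0.02348, ∂h/∂y = -0.01391 (det = 4025).
Flow direction (−∇h) has components (-0.02348 E, +0.01391 N).
Azimuth = atan2(E, N) = atan2(-0.02348, +0.01391) = 300.7° ≈ 301°.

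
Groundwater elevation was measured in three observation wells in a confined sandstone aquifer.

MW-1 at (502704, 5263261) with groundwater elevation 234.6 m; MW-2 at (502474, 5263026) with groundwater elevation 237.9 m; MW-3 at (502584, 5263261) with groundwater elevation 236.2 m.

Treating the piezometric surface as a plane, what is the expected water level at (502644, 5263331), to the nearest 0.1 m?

235.3 m

Differences from MW-1: to MW-2 (Δx, Δy, Δh) = (-230, -235, +3.3); to MW-3 = (-120, 0, +1.6).
Determinant of the coordinate differences = (-230)·0 − (-120)·(-235) = -28200.
∂h/∂x = [(+3.3)·0 − (+1.6)·(-235)] / -28200 = -0.01333
∂h/∂y = [(-230)·(+1.6) − (-120)·(+3.3)] / -28200 = -0.0009929
h(502644, 5263331) = 234.6 + (-0.01333)·(-60) + (-0.0009929)·(70) = 234.6 +0.800 -0.070 = 235.330 m.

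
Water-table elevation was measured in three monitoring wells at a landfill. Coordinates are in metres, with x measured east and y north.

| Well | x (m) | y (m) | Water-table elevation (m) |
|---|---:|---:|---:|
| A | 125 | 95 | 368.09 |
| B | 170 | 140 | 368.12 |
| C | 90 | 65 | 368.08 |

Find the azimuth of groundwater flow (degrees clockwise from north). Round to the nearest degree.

143°

Differences from A: to B (Δx, Δy, Δh) = (45, 45, +0.03); to C = (-35, -30, -0.01).
Solve a·Δx + b·Δy = Δh: det = 45·(-30) − (-35)·45 = 225.
∂h/∂x = [(+0.03)·(-30) − (-0.01)·45] / 225 = -0.002000
∂h/∂y = [45·(-0.01) − (-35)·(+0.03)] / 225 = +0.002667
Flow direction (−∇h) has components (+0.002000 E, -0.002667 N).
Azimuth = atan2(E, N) = atan2(+0.002000, -0.002667) = 143.1° ≈ 143°.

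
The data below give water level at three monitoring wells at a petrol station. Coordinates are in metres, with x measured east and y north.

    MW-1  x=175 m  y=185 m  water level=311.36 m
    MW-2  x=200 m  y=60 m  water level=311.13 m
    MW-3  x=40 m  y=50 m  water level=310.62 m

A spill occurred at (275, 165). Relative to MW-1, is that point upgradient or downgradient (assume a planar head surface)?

upgradient

Taking MW-1 as reference: MW-2−MW-1 = (25, -125, -0.23); MW-3−MW-1 = (-135, -135, -0.74).
Solve a·Δx + b·Δy = Δh: det = 25·(-135) − (-135)·(-125) = -20250.
∂h/∂x = [(-0.23)·(-135) − (-0.74)·(-125)] / -20250 = +0.003035
∂h/∂y = [25·(-0.74) − (-135)·(-0.23)] / -20250 = +0.002447
Head at (275, 165) = 311.36 + (+0.003035)·(100) + (+0.002447)·(-20) = 311.61 m.
That is higher than the 311.36 m at MW-1, so the point is upgradient.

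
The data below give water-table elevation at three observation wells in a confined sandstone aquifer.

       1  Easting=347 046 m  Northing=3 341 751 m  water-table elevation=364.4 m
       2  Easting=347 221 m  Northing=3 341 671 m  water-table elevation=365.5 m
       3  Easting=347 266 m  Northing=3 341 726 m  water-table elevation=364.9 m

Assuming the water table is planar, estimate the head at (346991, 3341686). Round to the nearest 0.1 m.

With h = a·x + b·y + c and 1 as origin, the differences give:
  175·a + (-80)·b = +1.1
  220·a + (-25)·b = +0.5
Eliminate b (×(-25) and ×(-80), subtract): 13225·a = 12.50 → a = ∂h/∂x = +0.0009452
Back-substitute: b = ∂h/∂y = -0.01168.
h(346991, 3341686) = 364.4 + (+0.0009452)·(-55) + (-0.01168)·(-65) = 364.4 -0.052 +0.759 = 365.107 m.

365.1 m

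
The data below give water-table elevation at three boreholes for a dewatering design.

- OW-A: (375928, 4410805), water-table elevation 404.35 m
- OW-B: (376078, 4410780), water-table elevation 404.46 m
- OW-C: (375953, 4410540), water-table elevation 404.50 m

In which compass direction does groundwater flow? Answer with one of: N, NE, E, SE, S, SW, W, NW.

NW

Three-point gradient (reference OW-A): Δ to OW-B = (150, -25, +0.11), Δ to OW-C = (25, -265, +0.15).
∂h/∂x = +0.0006492, ∂h/∂y = -0.0005048 (det = -39125).
Flow = −∇h = (-0.0006492 east, +0.0005048 north), which points northwest.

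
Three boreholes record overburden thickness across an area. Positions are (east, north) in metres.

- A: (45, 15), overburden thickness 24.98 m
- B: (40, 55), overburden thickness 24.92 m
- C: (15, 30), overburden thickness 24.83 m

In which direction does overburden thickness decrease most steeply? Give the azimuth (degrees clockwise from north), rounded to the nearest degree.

282°

Three-point gradient (reference A): Δ to B = (-5, 40, -0.06), Δ to C = (-30, 15, -0.15).
∂d/∂x = +0.004533, ∂d/∂y = -0.0009333 (det = 1125).
Steepest decrease is along −∇f: components (-0.004533 E, +0.0009333 N).
Azimuth = atan2(-0.004533, +0.0009333) = 281.6° ≈ 282°.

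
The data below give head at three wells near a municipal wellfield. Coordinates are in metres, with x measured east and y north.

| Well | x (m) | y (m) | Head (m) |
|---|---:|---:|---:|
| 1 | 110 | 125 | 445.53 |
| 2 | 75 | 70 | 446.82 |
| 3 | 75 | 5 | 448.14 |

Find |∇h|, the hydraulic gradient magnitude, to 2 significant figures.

0.021

Differences from 1: to 2 (Δx, Δy, Δh) = (-35, -55, +1.29); to 3 = (-35, -120, +2.61).
Determinant of the coordinate differences = (-35)·(-120) − (-35)·(-55) = 2275.
∂h/∂x = [(+1.29)·(-120) − (+2.61)·(-55)] / 2275 = -0.004945
∂h/∂y = [(-35)·(+2.61) − (-35)·(+1.29)] / 2275 = -0.02031
|∇h| = √(-0.004945² + -0.02031²) = 0.0209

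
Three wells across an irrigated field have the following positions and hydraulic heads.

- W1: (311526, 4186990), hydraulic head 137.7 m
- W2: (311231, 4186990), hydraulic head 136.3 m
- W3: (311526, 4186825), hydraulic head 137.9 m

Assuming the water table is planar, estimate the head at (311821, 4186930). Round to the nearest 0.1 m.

∂h/∂x = (136.3 − 137.7) / (311231 − 311526) = +0.004746
∂h/∂y = (137.9 − 137.7) / (4186825 − 4186990) = -0.001212
h(311821, 4186930) = 137.7 + (+0.004746)·(295) + (-0.001212)·(-60) = 137.7 +1.400 +0.073 = 139.173 m.

139.2 m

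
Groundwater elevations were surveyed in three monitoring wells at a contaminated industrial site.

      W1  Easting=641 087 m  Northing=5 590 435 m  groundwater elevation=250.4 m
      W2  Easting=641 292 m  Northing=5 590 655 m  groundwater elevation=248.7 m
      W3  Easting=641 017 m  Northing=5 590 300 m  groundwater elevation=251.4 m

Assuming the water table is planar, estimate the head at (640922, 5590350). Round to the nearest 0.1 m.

251.1 m

With h = a·x + b·y + c and W1 as origin, the differences give:
  205·a + 220·b = -1.7
  (-70)·a + (-135)·b = +1.0
Eliminate b (×(-135) and ×220, subtract): -12275·a = 9.50 → a = ∂h/∂x = -0.0007739
Back-substitute: b = ∂h/∂y = -0.007006.
h(640922, 5590350) = 250.4 + (-0.0007739)·(-165) + (-0.007006)·(-85) = 250.4 +0.128 +0.596 = 251.123 m.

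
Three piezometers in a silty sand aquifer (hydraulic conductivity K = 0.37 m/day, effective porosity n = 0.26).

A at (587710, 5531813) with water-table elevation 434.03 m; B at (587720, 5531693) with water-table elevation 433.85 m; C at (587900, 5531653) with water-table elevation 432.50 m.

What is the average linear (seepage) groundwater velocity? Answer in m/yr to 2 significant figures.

Three-point gradient (reference A): Δ to B = (10, -120, -0.18), Δ to C = (190, -160, -1.53).
∂h/∂x = -0.007302, ∂h/∂y = +0.0008915 (det = 21200).
|∇h| = √(-0.007302² + 0.0008915²) = 0.007356
Seepage velocity v = K·i/n = 0.37 × 0.007356 / 0.26 = 0.01047 m/day = 3.824 m/yr.

3.8 m/yr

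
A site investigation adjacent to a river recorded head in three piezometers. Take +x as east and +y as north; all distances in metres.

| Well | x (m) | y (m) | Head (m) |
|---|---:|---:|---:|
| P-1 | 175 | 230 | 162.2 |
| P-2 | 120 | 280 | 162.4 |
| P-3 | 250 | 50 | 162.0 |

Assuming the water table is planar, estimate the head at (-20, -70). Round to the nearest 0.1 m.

Taking P-1 as reference: P-2−P-1 = (-55, 50, +0.2); P-3−P-1 = (75, -180, -0.2).
Determinant of the coordinate differences = (-55)·(-180) − 75·50 = 6150.
∂h/∂x = [(+0.2)·(-180) − (-0.2)·50] / 6150 = -0.004228
∂h/∂y = [(-55)·(-0.2) − 75·(+0.2)] / 6150 = -0.0006504
h(-20, -70) = 162.2 + (-0.004228)·(-195) + (-0.0006504)·(-300) = 162.2 +0.824 +0.195 = 163.220 m.

163.2 m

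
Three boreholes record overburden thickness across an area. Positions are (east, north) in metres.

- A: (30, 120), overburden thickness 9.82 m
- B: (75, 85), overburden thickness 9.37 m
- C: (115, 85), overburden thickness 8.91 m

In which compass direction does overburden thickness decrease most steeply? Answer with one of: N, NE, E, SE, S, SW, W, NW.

Differences from A: to B (Δx, Δy, Δh) = (45, -35, -0.45); to C = (85, -35, -0.91).
Solve a·Δx + b·Δy = Δd: det = 45·(-35) − 85·(-35) = 1400.
∂d/∂x = [(-0.45)·(-35) − (-0.91)·(-35)] / 1400 = -0.01150
∂d/∂y = [45·(-0.91) − 85·(-0.45)] / 1400 = -0.001929
Steepest decrease is along −∇f = (+0.01150 E, +0.001929 N) → east.

E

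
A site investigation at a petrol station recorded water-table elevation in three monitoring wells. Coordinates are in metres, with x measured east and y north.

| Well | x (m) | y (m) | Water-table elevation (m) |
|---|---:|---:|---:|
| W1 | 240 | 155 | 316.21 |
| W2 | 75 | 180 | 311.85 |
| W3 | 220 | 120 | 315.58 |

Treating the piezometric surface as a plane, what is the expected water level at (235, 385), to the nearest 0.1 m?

Differences from W1: to W2 (Δx, Δy, Δh) = (-165, 25, -4.36); to W3 = (-20, -35, -0.63).
Determinant of the coordinate differences = (-165)·(-35) − (-20)·25 = 6275.
∂h/∂x = [(-4.36)·(-35) − (-0.63)·25] / 6275 = +0.02683
∂h/∂y = [(-165)·(-0.63) − (-20)·(-4.36)] / 6275 = +0.002669
h(235, 385) = 316.21 + (+0.02683)·(-5) + (+0.002669)·(230) = 316.21 -0.134 +0.614 = 316.690 m.

316.7 m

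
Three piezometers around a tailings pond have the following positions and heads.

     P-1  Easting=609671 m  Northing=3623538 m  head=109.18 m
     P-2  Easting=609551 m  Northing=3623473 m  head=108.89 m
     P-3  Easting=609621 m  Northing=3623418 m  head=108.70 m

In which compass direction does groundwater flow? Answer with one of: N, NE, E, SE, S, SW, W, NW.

Three-point gradient (reference P-1): Δ to P-2 = (-120, -65, -0.29), Δ to P-3 = (-50, -120, -0.48).
∂h/∂x = +0.0003229, ∂h/∂y = +0.003865 (det = 11150).
Flow = −∇h = (-0.0003229 east, -0.003865 north), which points south.

S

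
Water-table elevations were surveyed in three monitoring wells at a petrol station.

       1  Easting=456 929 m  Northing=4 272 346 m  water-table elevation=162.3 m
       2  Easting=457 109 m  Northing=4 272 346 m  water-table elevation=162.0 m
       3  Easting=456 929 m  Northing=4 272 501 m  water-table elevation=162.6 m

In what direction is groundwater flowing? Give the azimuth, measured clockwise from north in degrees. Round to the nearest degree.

∂h/∂x = (162.0 − 162.3) / (457109 − 456929) = -0.001667
∂h/∂y = (162.6 − 162.3) / (4272501 − 4272346) = +0.001935
Flow direction (−∇h) has components (+0.001667 E, -0.001935 N).
Azimuth = atan2(E, N) = atan2(+0.001667, -0.001935) = 139.3° ≈ 139°.

139°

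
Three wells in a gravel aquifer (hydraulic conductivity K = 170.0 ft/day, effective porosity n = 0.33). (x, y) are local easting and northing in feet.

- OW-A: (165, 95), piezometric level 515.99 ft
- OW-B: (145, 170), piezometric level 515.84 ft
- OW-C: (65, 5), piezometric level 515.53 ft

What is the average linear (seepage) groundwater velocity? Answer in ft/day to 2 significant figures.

2.7 ft/day

Taking OW-A as reference: OW-B−OW-A = (-20, 75, -0.15); OW-C−OW-A = (-100, -90, -0.46).
Solve a·Δx + b·Δy = Δh: det = (-20)·(-90) − (-100)·75 = 9300.
∂h/∂x = [(-0.15)·(-90) − (-0.46)·75] / 9300 = +0.005161
∂h/∂y = [(-20)·(-0.46) − (-100)·(-0.15)] / 9300 = -0.0006237
|∇h| = √(0.005161² + -0.0006237²) = 0.005199
Seepage velocity v = K·i/n = 170.0 × 0.005199 / 0.33 = 2.678 ft/day.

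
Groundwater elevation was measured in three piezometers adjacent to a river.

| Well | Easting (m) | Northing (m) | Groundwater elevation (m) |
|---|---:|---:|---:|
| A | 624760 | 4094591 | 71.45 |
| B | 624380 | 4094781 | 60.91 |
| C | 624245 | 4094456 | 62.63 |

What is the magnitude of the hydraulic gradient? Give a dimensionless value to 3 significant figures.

0.0250

With h = a·x + b·y + c and A as origin, the differences give:
  (-380)·a + 190·b = -10.54
  (-515)·a + (-135)·b = -8.82
Eliminate b (×(-135) and ×190, subtract): 149150·a = 3098.700 → a = ∂h/∂x = +0.02078
Back-substitute: b = ∂h/∂y = -0.01392.
|∇h| = √(0.02078² + -0.01392²) = 0.02501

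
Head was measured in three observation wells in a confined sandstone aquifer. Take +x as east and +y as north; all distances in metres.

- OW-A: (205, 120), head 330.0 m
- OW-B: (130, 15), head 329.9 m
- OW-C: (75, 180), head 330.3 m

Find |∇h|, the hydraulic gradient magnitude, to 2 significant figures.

0.0024

Three-point gradient (reference OW-A): Δ to OW-B = (-75, -105, -0.1), Δ to OW-C = (-130, 60, +0.3).
∂h/∂x = -0.001405, ∂h/∂y = +0.001956 (det = -18150).
|∇h| = √(-0.001405² + 0.001956²) = 0.002408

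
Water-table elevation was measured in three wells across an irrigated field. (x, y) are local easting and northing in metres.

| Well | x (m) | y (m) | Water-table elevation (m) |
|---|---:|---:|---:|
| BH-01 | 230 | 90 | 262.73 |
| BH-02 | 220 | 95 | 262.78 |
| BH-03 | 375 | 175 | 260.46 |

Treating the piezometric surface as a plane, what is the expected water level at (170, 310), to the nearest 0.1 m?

261.2 m

Differences from BH-01: to BH-02 (Δx, Δy, Δh) = (-10, 5, +0.05); to BH-03 = (145, 85, -2.27).
Solve a·Δx + b·Δy = Δh: det = (-10)·85 − 145·5 = -1575.
∂h/∂x = [(+0.05)·85 − (-2.27)·5] / -1575 = -0.009905
∂h/∂y = [(-10)·(-2.27) − 145·(+0.05)] / -1575 = -0.009810
h(170, 310) = 262.73 + (-0.009905)·(-60) + (-0.009810)·(220) = 262.73 +0.594 -2.158 = 261.166 m.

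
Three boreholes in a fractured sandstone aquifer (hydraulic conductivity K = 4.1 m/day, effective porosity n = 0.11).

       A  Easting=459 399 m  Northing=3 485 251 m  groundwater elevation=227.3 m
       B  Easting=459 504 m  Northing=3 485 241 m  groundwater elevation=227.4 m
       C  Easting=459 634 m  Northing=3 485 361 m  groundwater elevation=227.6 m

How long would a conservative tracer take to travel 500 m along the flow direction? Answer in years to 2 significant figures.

With h = a·x + b·y + c and A as origin, the differences give:
  105·a + (-10)·b = +0.1
  235·a + 110·b = +0.3
Eliminate b (×110 and ×(-10), subtract): 13900·a = 14.00 → a = ∂h/∂x = +0.001007
Back-substitute: b = ∂h/∂y = +0.0005755.
|∇h| = √(0.001007² + 0.0005755²) = 0.00116
Seepage velocity v = K·i/n = 4.1 × 0.00116 / 0.11 = 0.04324 m/day.
t = 500 / 0.04324 = 1.156e+04 days = 31.6 years.

32 years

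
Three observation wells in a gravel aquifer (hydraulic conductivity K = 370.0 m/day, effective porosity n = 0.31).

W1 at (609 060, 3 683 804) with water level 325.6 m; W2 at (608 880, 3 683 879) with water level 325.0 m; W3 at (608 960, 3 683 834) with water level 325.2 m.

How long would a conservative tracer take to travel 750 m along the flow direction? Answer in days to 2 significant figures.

With h = a·x + b·y + c and W1 as origin, the differences give:
  (-180)·a + 75·b = -0.6
  (-100)·a + 30·b = -0.4
Eliminate b (×30 and ×75, subtract): 2100·a = 12.00 → a = ∂h/∂x = +0.005714
Back-substitute: b = ∂h/∂y = +0.005714.
|∇h| = √(0.005714² + 0.005714²) = 0.008081
Seepage velocity v = K·i/n = 370.0 × 0.008081 / 0.31 = 9.645 m/day.
t = 750 / 9.645 = 77.76 days.

78 days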